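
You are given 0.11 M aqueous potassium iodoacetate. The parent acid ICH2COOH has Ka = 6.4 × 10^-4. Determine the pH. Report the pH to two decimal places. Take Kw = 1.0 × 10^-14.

pH = 8.12

ICH2COO- is the conjugate base of the weak acid ICH2COOH.
Kb = Kw/Ka = 1.0×10^-14 / 6.4 × 10^-4 = 1.56 × 10^-11
From the ICE table, Kb = x²/(0.11 − x) = 1.56 × 10^-11.
Assume x ≪ 0.11: x ≈ √(1.56 × 10^-11 × 0.11) = 1.31 × 10^-6 M
pOH = 5.88, so pH = 14.00 − pOH = 8.12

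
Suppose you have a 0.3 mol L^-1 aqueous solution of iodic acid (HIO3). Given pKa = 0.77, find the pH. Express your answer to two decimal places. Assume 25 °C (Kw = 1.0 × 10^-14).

pH = 0.81

HIO3 ⇌ IO3- + H+
Ka = 10^(−0.77) = 1.70 × 10^-1
From the ICE table, Ka = [H+]²/(0.3 − [H+]) = 1.70 × 10^-1.
The 5% rule fails; solving [H+]² + Ka·[H+] − Ka·C₀ = 0 exactly:
[H+] = (−Ka + √(Ka² + 4·Ka·C₀))/2 = 1.56 × 10^-1 M
pH = −log[H+] = −log(1.56 × 10^-1) = 0.81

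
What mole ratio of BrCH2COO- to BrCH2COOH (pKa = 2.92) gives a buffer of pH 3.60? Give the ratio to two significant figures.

pH = pKa + log(r) ⇒ log(r) = 3.60 − 2.92 = +0.68
r = [BrCH2COO-]/[BrCH2COOH] = 10^(+0.68) = 4.79

ratio = 4.8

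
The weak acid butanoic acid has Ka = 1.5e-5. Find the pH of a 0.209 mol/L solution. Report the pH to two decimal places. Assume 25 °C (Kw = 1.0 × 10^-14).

CH3(CH2)2COOH ⇌ CH3(CH2)2COO- + H+
Ka = [H+]²/(0.209 − [H+]) = 1.5 × 10^-5
Since Ka ≪ C₀, [H+] ≈ √(Ka·C₀) = 1.77 × 10^-3 M.
([H+]/C₀ = 0.85% < 5%, so the approximation holds.)
pH = −log[H+] = −log(1.77 × 10^-3) = 2.75

pH = 2.75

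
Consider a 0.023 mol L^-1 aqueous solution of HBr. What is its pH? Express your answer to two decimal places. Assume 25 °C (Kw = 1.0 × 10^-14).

HBr is a strong acid and dissociates completely, so [H+] = 0.023 M.
pH = -log(0.023) = 1.64

pH = 1.64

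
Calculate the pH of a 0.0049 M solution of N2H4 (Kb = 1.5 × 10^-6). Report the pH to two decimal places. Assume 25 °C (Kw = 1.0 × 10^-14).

N2H4 + H2O ⇌ N2H5+ + OH-
From the ICE table, Kb = [OH-]²/(0.0049 − [OH-]) = 1.5 × 10^-6.
Since Kb ≪ C₀, [OH-] ≈ √(Kb·C₀) = 8.57 × 10^-5 M.
Check: 1.7% ionized — well under 5%, approximation valid.
pOH = 4.07, so pH = 14.00 − pOH = 9.93

pH = 9.93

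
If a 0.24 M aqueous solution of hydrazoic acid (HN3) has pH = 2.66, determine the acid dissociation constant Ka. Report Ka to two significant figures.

Ka = 2.0 × 10^-5

[H+] = 10^(-2.66) = 2.19 × 10^-3 M
At equilibrium [HA] = 0.24 − 2.19 × 10^-3 = 2.38 × 10^-1 M
Ka = [H+][A-]/[HA] = (2.19 × 10^-3)² / 2.38 × 10^-1 = 2.0 × 10^-5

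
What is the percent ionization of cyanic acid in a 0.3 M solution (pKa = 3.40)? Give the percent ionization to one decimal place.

HOCN ⇌ OCN- + H+; let x = [H+] at equilibrium.
Ka = 10^(−3.40) = 3.98 × 10^-4
x ≈ √(Ka·C₀) = √(3.98 × 10^-4 × 0.3) = 1.09 × 10^-2 M
% ionization = x/C₀ × 100% = 1.09 × 10^-2/0.3 × 100% = 3.6%

3.6%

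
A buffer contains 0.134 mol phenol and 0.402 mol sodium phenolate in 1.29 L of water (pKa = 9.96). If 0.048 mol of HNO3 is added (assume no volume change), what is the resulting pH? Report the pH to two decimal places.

pH = 10.25

Added H+ converts C6H5O- to C6H5OH: C6H5OH → 0.182 mol, C6H5O- → 0.354 mol.
pH = pKa + log([A⁻]/[HA]) = 9.96 + log(0.354/0.182) = 9.96 +0.289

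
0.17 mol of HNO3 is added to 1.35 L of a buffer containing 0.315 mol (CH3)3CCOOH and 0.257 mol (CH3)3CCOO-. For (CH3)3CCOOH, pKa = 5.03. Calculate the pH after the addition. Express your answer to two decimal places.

Added H+ converts (CH3)3CCOO- to (CH3)3CCOOH: (CH3)3CCOOH → 0.485 mol, (CH3)3CCOO- → 0.087 mol.
Henderson–Hasselbalch with mole ratio 0.087/0.485: pH = 5.03 + (-0.746)

pH = 4.28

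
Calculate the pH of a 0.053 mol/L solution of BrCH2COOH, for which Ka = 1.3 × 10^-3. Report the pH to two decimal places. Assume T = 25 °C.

pH = 2.11

BrCH2COOH ⇌ BrCH2COO- + H+
Ka = [H+]²/(0.053 − [H+]) = 1.3 × 10^-3
[H+] is not negligible relative to C₀; solve [H+]² + 0.0013·[H+] − 6.89e-05 = 0.
[H+] = [−0.0013 + √(0.0013² + 0.000276)]/2 = 7.68 × 10^-3 M
pH = −log[H+] = −log(7.68 × 10^-3) = 2.11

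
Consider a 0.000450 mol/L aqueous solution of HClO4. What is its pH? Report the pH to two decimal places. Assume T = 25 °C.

HClO4 is a strong acid and dissociates completely, so [H+] = 0.000450 M.
pH = -log(0.00045) = 3.35

pH = 3.35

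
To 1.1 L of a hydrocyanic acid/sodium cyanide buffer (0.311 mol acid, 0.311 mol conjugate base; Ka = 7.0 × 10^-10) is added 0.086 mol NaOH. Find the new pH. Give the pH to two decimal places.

pH = 9.40

After neutralization: n(HCN) = 0.225 mol, n(CN-) = 0.397 mol.
pKa = −log(7.0 × 10^-10) = 9.155
pH = pKa + log(n_CN-/n_HCN) = 9.155 + log(0.397/0.225) = 9.155 + (+0.247)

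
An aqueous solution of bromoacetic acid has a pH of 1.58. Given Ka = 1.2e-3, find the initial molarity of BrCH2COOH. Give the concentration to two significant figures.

C₀ = 6.0 × 10^-1 M

[H+] = 10^(-1.58) = 2.63 × 10^-2 M = x
Ka = x²/(C₀ − x) ⇒ C₀ = x + x²/Ka
C₀ = 2.63 × 10^-2 + (2.63 × 10^-2)²/(1.2 × 10^-3) = 6.03 × 10^-1 M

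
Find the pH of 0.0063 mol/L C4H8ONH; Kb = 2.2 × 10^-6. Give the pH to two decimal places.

C4H8ONH + H2O ⇌ C4H8ONH2+ + OH-
From the ICE table, Kb = x²/(0.0063 − x) = 2.2 × 10^-6.
Since Kb ≪ C₀, x ≈ √(Kb·C₀) = 1.18 × 10^-4 M.
Check: 1.9% ionized — well under 5%, approximation valid.
pOH = 3.93, so pH = 14.00 − pOH = 10.07

pH = 10.07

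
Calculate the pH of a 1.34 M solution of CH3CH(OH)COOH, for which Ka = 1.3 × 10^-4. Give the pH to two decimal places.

pH = 1.88

CH3CH(OH)COOH ⇌ CH3CH(OH)COO- + H+
From the ICE table, Ka = [H+]²/(1.34 − [H+]) = 1.3 × 10^-4.
Neglecting [H+] in the denominator: [H+] = √(1.3 × 10^-4 × 1.34) = 1.32 × 10^-2 M
Check: 0.98% ionized — well under 5%, approximation valid.
pH = −log(1.32 × 10^-2) = 1.88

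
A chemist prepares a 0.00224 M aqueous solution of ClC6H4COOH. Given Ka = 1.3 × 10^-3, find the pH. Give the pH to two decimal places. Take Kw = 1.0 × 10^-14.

ClC6H4COOH ⇌ ClC6H4COO- + H+
From the ICE table, Ka = [H+]²/(0.00224 − [H+]) = 1.3 × 10^-3.
[H+] is not negligible relative to C₀; solve [H+]² + 0.0013·[H+] − 2.91e-06 = 0.
[H+] = (−Ka + √(Ka² + 4·Ka·C₀))/2 = 1.18 × 10^-3 M
pH = −log[H+] = −log(1.18 × 10^-3) = 2.93

pH = 2.93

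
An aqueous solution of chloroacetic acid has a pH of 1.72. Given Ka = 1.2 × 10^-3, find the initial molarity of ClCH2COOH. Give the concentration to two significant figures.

C₀ = 3.2 × 10^-1 M

[H+] = 10^(-1.72) = 1.91 × 10^-2 M = x
Ka = x²/(C₀ − x) ⇒ C₀ = x + x²/Ka
C₀ = 1.91 × 10^-2 + (1.91 × 10^-2)²/(1.2 × 10^-3) = 3.23 × 10^-1 M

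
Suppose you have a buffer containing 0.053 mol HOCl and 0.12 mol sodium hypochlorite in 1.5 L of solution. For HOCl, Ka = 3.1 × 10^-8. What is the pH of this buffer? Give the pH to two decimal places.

pKa = −log(3.1 × 10^-8) = 7.509
pH = pKa + log([A⁻]/[HA]) = 7.509 + log(0.12/0.053)
pH = 7.509 + (+0.355) = 7.86

pH = 7.86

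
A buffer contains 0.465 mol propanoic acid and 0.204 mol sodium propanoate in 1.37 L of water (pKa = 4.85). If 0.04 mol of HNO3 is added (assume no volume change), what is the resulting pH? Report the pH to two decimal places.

pH = 4.36

After neutralization: n(CH3CH2COOH) = 0.505 mol, n(CH3CH2COO-) = 0.164 mol.
Henderson–Hasselbalch with mole ratio 0.164/0.505: pH = 4.85 + (-0.488)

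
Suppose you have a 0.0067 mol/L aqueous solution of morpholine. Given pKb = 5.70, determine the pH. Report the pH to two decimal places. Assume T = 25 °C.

C4H8ONH + H2O ⇌ C4H8ONH2+ + OH-
Kb = 10^(−5.70) = 2.00 × 10^-6
From the ICE table, Kb = [OH-]²/(0.0067 − [OH-]) = 2.00 × 10^-6.
Neglecting [OH-] in the denominator: [OH-] = √(2.00 × 10^-6 × 0.0067) = 1.16 × 10^-4 M
pOH = 3.94, so pH = 14.00 − pOH = 10.06

pH = 10.06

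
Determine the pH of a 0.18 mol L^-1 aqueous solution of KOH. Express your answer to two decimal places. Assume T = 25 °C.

pH = 13.26

KOH is a strong base; [OH-] = 0.18 M.
pOH = -log(0.18) = 0.74
pH = 14.00 - 0.74 = 13.26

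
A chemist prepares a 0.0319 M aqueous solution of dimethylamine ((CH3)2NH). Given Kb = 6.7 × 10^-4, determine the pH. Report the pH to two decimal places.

pH = 11.63

(CH3)2NH + H2O ⇌ (CH3)2NH2+ + OH-
From the ICE table, Kb = x²/(0.0319 − x) = 6.7 × 10^-4.
The 5% rule fails; solving x² + Kb·x − Kb·C₀ = 0 exactly:
x = [−0.00067 + √(0.00067² + 8.55e-05)]/2 = 4.30 × 10^-3 M
pOH = −log(4.30 × 10^-3) = 2.37; pH = 14.00 − 2.37 = 11.63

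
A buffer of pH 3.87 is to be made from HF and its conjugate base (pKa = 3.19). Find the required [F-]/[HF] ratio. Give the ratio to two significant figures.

pH = pKa + log(r) ⇒ log(r) = 3.87 − 3.19 = +0.68
r = [F-]/[HF] = 10^(+0.68) = 4.79

ratio = 4.8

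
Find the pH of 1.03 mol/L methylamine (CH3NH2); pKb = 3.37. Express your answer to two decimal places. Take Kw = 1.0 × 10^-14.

pH = 12.32

CH3NH2 + H2O ⇌ CH3NH3+ + OH-
Kb = 10^(−3.37) = 4.27 × 10^-4
Kb = x²/(1.03 − x) = 4.27 × 10^-4
Neglecting x in the denominator: x = √(4.27 × 10^-4 × 1.03) = 2.10 × 10^-2 M
Check: 2% ionized — well under 5%, approximation valid.
pOH = 1.68, so pH = 14.00 − pOH = 12.32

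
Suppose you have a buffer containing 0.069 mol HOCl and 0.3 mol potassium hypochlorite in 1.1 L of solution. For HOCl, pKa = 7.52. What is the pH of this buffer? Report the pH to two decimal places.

pH = 8.16

pH = pKa + log([A⁻]/[HA]) = 7.52 + log(0.3/0.069)
pH = 7.52 + (+0.638) = 8.16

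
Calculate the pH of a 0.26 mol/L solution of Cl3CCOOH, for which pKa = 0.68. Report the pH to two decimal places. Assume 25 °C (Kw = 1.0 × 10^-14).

pH = 0.82

Cl3CCOOH ⇌ Cl3CCOO- + H+
Ka = 10^(−0.68) = 2.09 × 10^-1
Let x = [H+] at equilibrium. Ka = x²/(0.26 − x).
Here C₀/Ka ≈ 1.24, so the small-x approximation fails. Use the quadratic:
x = (−Ka + √(Ka² + 4·Ka·C₀))/2 = 1.51 × 10^-1 M
pH = −log(1.51 × 10^-1) = 0.82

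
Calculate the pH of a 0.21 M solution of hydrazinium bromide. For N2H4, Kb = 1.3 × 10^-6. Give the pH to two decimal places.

pH = 4.40

N2H5+ is the conjugate acid of the weak base N2H4.
Ka = Kw/Kb = 1.0×10^-14 / 1.3 × 10^-6 = 7.69 × 10^-9
From the ICE table, Ka = [H+]²/(0.21 − [H+]) = 7.69 × 10^-9.
Assume [H+] ≪ 0.21: [H+] ≈ √(7.69 × 10^-9 × 0.21) = 4.02 × 10^-5 M
pH = −log[H+] = −log(4.02 × 10^-5) = 4.40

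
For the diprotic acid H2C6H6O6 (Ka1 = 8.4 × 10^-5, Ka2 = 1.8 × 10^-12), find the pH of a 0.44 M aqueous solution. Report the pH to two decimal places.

Ka1 ≫ Ka2, so treat the first dissociation as the only significant source of H+.
Ka1 = x²/(0.44 − x) = 8.4 × 10^-5
x ≈ √(8.4 × 10^-5 × 0.44) = 6.08 × 10^-3 M
pH = −log(6.08 × 10^-3) = 2.22

pH = 2.22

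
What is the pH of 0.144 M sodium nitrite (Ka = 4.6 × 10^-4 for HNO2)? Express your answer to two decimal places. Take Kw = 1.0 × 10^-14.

pH = 8.25

NO2- is the conjugate base of the weak acid HNO2.
Kb = Kw/Ka = 1.0×10^-14 / 4.6 × 10^-4 = 2.17 × 10^-11
Kb = x²/(0.144 − x) = 2.17 × 10^-11
Neglecting x in the denominator: x = √(2.17 × 10^-11 × 0.144) = 1.77 × 10^-6 M
Check: 0.0012% ionized — well under 5%, approximation valid.
pOH = 5.75, so pH = 14.00 − pOH = 8.25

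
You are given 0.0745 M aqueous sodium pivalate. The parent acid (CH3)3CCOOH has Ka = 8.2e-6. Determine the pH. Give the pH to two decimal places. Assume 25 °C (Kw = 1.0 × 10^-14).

(CH3)3CCOO- is the conjugate base of the weak acid (CH3)3CCOOH.
Kb = Kw/Ka = 1.0×10^-14 / 8.2 × 10^-6 = 1.22 × 10^-9
Kb = [OH-]²/(0.0745 − [OH-]) = 1.22 × 10^-9
Since Kb ≪ C₀, [OH-] ≈ √(Kb·C₀) = 9.53 × 10^-6 M.
pOH = 5.02, so pH = 14.00 − pOH = 8.98

pH = 8.98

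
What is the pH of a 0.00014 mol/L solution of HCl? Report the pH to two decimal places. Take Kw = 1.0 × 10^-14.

HCl is a strong acid and dissociates completely, so [H+] = 0.00014 M.
pH = -log(0.00014) = 3.85

pH = 3.85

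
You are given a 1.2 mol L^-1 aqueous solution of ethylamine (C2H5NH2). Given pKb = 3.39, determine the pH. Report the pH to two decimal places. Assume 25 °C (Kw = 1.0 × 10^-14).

pH = 12.34

C2H5NH2 + H2O ⇌ C2H5NH3+ + OH-
Kb = 10^(−3.39) = 4.07 × 10^-4
Kb = [OH-]²/(1.2 − [OH-]) = 4.07 × 10^-4
Assume [OH-] ≪ 1.2: [OH-] ≈ √(4.07 × 10^-4 × 1.2) = 2.21 × 10^-2 M
([OH-]/C₀ = 1.8% < 5%, so the approximation holds.)
pOH = −log(2.21 × 10^-2) = 1.66; pH = 14.00 − 1.66 = 12.34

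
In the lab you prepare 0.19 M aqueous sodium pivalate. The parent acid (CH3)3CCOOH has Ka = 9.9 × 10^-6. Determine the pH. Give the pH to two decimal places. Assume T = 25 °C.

(CH3)3CCOO- is the conjugate base of the weak acid (CH3)3CCOOH.
Kb = Kw/Ka = 1.0×10^-14 / 9.9 × 10^-6 = 1.01 × 10^-9
From the ICE table, Kb = [OH-]²/(0.19 − [OH-]) = 1.01 × 10^-9.
Neglecting [OH-] in the denominator: [OH-] = √(1.01 × 10^-9 × 0.19) = 1.39 × 10^-5 M
Check: 0.0073% ionized — well under 5%, approximation valid.
pOH = −log(1.39 × 10^-5) = 4.86; pH = 14.00 − 4.86 = 9.14

pH = 9.14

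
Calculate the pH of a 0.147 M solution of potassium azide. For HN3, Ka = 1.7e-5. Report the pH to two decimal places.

N3- is the conjugate base of the weak acid HN3.
Kb = Kw/Ka = 1.0×10^-14 / 1.7 × 10^-5 = 5.88 × 10^-10
Kb = [OH-]²/(0.147 − [OH-]) = 5.88 × 10^-10
Since Kb ≪ C₀, [OH-] ≈ √(Kb·C₀) = 9.30 × 10^-6 M.
([OH-]/C₀ = 0.0063% < 5%, so the approximation holds.)
pOH = 5.03, so pH = 14.00 − pOH = 8.97

pH = 8.97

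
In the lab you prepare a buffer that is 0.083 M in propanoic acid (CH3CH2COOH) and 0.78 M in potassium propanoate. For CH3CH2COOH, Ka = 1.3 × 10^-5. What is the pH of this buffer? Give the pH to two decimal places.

pKa = −log(1.3 × 10^-5) = 4.886
Henderson–Hasselbalch: pH = pKa + log([CH3CH2COO-]/[CH3CH2COOH]) = 4.886 + log(0.78/0.083)
pH = 4.886 + (+0.973) = 5.86

pH = 5.86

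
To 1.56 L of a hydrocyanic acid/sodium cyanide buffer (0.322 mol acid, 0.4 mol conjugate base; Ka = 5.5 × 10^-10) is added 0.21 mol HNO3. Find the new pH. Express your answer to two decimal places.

After neutralization: n(HCN) = 0.532 mol, n(CN-) = 0.19 mol.
pKa = −log(5.5 × 10^-10) = 9.260
pH = pKa + log(n_CN-/n_HCN) = 9.260 + log(0.19/0.532) = 9.260 + (-0.447)

pH = 8.81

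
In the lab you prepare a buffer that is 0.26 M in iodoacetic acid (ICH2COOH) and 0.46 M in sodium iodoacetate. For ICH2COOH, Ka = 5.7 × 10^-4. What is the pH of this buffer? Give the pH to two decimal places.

pH = 3.49

pKa = −log(5.7 × 10^-4) = 3.244
Henderson–Hasselbalch: pH = pKa + log([ICH2COO-]/[ICH2COOH]) = 3.244 + log(0.46/0.26)
pH = 3.244 + (+0.248) = 3.49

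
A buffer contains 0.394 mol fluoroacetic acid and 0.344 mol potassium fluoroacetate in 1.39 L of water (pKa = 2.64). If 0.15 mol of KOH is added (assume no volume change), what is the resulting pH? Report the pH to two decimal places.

After neutralization: n(FCH2COOH) = 0.244 mol, n(FCH2COO-) = 0.494 mol.
Henderson–Hasselbalch with mole ratio 0.494/0.244: pH = 2.64 + (+0.306)

pH = 2.95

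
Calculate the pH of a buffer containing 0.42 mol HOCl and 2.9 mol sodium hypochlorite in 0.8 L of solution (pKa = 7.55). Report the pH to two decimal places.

Using pH = pKa + log([base]/[acid]) with [base]/[acid] = 2.9/0.42:
pH = 7.55 + (+0.839) = 8.39

pH = 8.39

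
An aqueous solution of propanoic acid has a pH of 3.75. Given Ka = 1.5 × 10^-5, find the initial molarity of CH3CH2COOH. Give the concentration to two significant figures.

C₀ = 2.3 × 10^-3 M

[H+] = 10^(-3.75) = 1.78 × 10^-4 M = x
Ka = x²/(C₀ − x) ⇒ C₀ = x + x²/Ka
C₀ = 1.78 × 10^-4 + (1.78 × 10^-4)²/(1.5 × 10^-5) = 2.29 × 10^-3 M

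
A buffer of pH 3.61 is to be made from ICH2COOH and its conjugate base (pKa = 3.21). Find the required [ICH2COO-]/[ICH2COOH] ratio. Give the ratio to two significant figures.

pH = pKa + log(r) ⇒ log(r) = 3.61 − 3.21 = +0.40
r = [ICH2COO-]/[ICH2COOH] = 10^(+0.40) = 2.51

ratio = 2.5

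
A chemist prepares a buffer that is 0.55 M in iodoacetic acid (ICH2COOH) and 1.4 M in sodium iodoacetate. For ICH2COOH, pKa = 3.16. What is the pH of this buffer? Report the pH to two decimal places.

pH = 3.57

Henderson–Hasselbalch: pH = pKa + log([ICH2COO-]/[ICH2COOH]) = 3.16 + log(1.4/0.55)
pH = 3.16 + (+0.406) = 3.57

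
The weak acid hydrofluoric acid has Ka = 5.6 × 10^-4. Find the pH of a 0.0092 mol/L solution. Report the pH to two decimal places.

HF ⇌ F- + H+
From the ICE table, Ka = [H+]²/(0.0092 − [H+]) = 5.6 × 10^-4.
The 5% rule fails; solving [H+]² + Ka·[H+] − Ka·C₀ = 0 exactly:
[H+] = [−0.00056 + √(0.00056² + 2.06e-05)]/2 = 2.01 × 10^-3 M
pH = −log(2.01 × 10^-3) = 2.70

pH = 2.70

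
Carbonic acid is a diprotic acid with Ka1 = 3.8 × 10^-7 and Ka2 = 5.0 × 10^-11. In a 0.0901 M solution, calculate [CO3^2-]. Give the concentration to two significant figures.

First ionization gives [H+] ≈ [HCO3-] = 1.85 × 10^-4 M.
Second step: Ka2 = [H+][CO3^2-]/[HCO3-] ≈ [CO3^2-] (since [H+] ≈ [HCO3-]).
So [CO3^2-] ≈ Ka2.

5.0 × 10^-11 M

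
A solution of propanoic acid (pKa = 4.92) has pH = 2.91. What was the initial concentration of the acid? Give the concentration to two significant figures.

[H+] = 10^(-2.91) = 1.23 × 10^-3 M = x
Ka = 10^(−4.92) = 1.20 × 10^-5
Ka = x²/(C₀ − x) ⇒ C₀ = x + x²/Ka
C₀ = 1.23 × 10^-3 + (1.23 × 10^-3)²/(1.20 × 10^-5) = 1.27 × 10^-1 M

C₀ = 1.3 × 10^-1 M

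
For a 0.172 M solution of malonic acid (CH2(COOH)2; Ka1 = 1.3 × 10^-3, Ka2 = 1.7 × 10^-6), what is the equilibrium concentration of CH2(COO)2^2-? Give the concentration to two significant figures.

First ionization gives [H+] ≈ [CH2(COOH)COO-] = 1.43 × 10^-2 M.
Second step: Ka2 = [H+][CH2(COO)2^2-]/[CH2(COOH)COO-] ≈ [CH2(COO)2^2-] (since [H+] ≈ [CH2(COOH)COO-]).
So [CH2(COO)2^2-] ≈ Ka2.

1.7 × 10^-6 M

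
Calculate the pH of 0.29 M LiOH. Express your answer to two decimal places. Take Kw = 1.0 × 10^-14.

LiOH is a strong base; [OH-] = 0.29 M.
pOH = -log(0.29) = 0.54
pH = 14.00 - 0.54 = 13.46

pH = 13.46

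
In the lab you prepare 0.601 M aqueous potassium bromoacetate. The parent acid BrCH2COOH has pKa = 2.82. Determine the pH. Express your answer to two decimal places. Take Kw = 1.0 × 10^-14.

BrCH2COO- is the conjugate base of the weak acid BrCH2COOH.
Ka = 10^(−2.82) = 1.51 × 10^-3
Kb = Kw/Ka = 1.0×10^-14 / 1.51 × 10^-3 = 6.62 × 10^-12
From the ICE table, Kb = x²/(0.601 − x) = 6.62 × 10^-12.
Since Kb ≪ C₀, x ≈ √(Kb·C₀) = 1.99 × 10^-6 M.
Check: 0.00033% ionized — well under 5%, approximation valid.
pOH = −log(1.99 × 10^-6) = 5.70; pH = 14.00 − 5.70 = 8.30

pH = 8.30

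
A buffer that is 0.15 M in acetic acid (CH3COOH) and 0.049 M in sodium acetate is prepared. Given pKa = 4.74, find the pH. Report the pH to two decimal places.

Using pH = pKa + log([base]/[acid]) with [base]/[acid] = 0.049/0.15:
pH = 4.74 + (-0.486) = 4.25

pH = 4.25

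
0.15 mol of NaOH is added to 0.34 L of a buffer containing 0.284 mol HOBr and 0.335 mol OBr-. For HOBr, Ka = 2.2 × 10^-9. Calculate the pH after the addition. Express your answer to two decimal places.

OH- converts HOBr to OBr-: HOBr → 0.134 mol, OBr- → 0.485 mol.
pKa = −log(2.2 × 10^-9) = 8.658
pH = pKa + log([A⁻]/[HA]) = 8.658 + log(0.485/0.134) = 8.658 +0.559

pH = 9.22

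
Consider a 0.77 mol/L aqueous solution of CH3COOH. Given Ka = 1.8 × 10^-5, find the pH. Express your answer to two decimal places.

pH = 2.43

CH3COOH ⇌ CH3COO- + H+
Ka = x²/(0.77 − x) = 1.8 × 10^-5
Assume x ≪ 0.77: x ≈ √(1.8 × 10^-5 × 0.77) = 3.72 × 10^-3 M
Check: 0.48% ionized — well under 5%, approximation valid.
pH = −log[H+] = −log(3.72 × 10^-3) = 2.43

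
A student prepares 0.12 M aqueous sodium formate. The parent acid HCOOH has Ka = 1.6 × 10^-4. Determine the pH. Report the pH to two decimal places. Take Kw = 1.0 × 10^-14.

pH = 8.44

HCOO- is the conjugate base of the weak acid HCOOH.
Kb = Kw/Ka = 1.0×10^-14 / 1.6 × 10^-4 = 6.25 × 10^-11
From the ICE table, Kb = x²/(0.12 − x) = 6.25 × 10^-11.
Neglecting x in the denominator: x = √(6.25 × 10^-11 × 0.12) = 2.74 × 10^-6 M
pOH = 5.56, so pH = 14.00 − pOH = 8.44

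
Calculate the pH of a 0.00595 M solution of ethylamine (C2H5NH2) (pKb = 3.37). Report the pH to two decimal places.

C2H5NH2 + H2O ⇌ C2H5NH3+ + OH-
Kb = 10^(−3.37) = 4.27 × 10^-4
From the ICE table, Kb = [OH-]²/(0.00595 − [OH-]) = 4.27 × 10^-4.
[OH-] is not negligible relative to C₀; solve [OH-]² + 0.000427·[OH-] − 2.54e-06 = 0.
[OH-] = (−Kb + √(Kb² + 4·Kb·C₀))/2 = 1.39 × 10^-3 M
pOH = 2.86, so pH = 14.00 − pOH = 11.14

pH = 11.14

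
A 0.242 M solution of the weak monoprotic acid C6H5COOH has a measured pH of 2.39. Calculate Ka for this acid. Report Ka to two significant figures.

[H+] = 10^(-2.39) = 4.07 × 10^-3 M
At equilibrium [HA] = 0.242 − 4.07 × 10^-3 = 2.38 × 10^-1 M
Ka = [H+][A-]/[HA] = (4.07 × 10^-3)² / 2.38 × 10^-1 = 7.0 × 10^-5

Ka = 7.0 × 10^-5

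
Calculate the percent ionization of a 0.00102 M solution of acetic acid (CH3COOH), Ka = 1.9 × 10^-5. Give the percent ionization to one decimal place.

CH3COOH ⇌ CH3COO- + H+; let x = [H+] at equilibrium.
Solve x² + 1.9e-05x − 1.94e-08 = 0 → x = 1.30 × 10^-4 M
Fraction ionized = 1.30 × 10^-4 / 0.00102 = 0.1275 → 12.7%

12.7%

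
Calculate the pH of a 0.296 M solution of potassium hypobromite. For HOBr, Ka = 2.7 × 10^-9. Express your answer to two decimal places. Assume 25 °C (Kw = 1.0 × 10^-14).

pH = 11.02

OBr- is the conjugate base of the weak acid HOBr.
Kb = Kw/Ka = 1.0×10^-14 / 2.7 × 10^-9 = 3.70 × 10^-6
Kb = x²/(0.296 − x) = 3.70 × 10^-6
Since Kb ≪ C₀, x ≈ √(Kb·C₀) = 1.05 × 10^-3 M.
Check: 0.35% ionized — well under 5%, approximation valid.
pOH = 2.98, so pH = 14.00 − pOH = 11.02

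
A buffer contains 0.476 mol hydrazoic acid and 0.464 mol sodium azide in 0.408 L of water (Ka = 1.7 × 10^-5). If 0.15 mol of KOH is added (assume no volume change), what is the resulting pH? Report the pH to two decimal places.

pH = 5.04

After neutralization: n(HN3) = 0.326 mol, n(N3-) = 0.614 mol.
pKa = −log(1.7 × 10^-5) = 4.770
pH = pKa + log([A⁻]/[HA]) = 4.770 + log(0.614/0.326) = 4.770 +0.275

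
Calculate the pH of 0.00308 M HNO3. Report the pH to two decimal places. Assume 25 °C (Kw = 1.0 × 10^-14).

pH = 2.51

HNO3 is a strong acid and dissociates completely, so [H+] = 0.00308 M.
pH = -log(0.00308) = 2.51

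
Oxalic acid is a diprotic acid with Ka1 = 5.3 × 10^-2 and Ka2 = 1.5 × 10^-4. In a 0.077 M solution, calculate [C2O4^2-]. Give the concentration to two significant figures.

First ionization gives [H+] ≈ [HC2O4-] = 4.27 × 10^-2 M.
Second step: Ka2 = [H+][C2O4^2-]/[HC2O4-] ≈ [C2O4^2-] (since [H+] ≈ [HC2O4-]).
So [C2O4^2-] ≈ Ka2.

1.5 × 10^-4 M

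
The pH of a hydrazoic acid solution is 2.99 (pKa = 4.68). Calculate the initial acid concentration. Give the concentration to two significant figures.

C₀ = 5.1 × 10^-2 M

[H+] = 10^(-2.99) = 1.02 × 10^-3 M = x
Ka = 10^(−4.68) = 2.09 × 10^-5
Ka = x²/(C₀ − x) ⇒ C₀ = x + x²/Ka
C₀ = 1.02 × 10^-3 + (1.02 × 10^-3)²/(2.09 × 10^-5) = 5.08 × 10^-2 M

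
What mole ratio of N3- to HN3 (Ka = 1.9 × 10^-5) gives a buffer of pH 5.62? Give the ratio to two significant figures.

ratio = 7.9

pKa = -log(1.9 × 10^-5) = 4.721
pH = pKa + log(r) ⇒ log(r) = 5.62 − 4.721 = +0.899
r = [N3-]/[HN3] = 10^(+0.899) = 7.93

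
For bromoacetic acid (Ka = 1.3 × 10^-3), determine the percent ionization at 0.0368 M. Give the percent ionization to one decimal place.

BrCH2COOH ⇌ BrCH2COO- + H+; let x = [H+] at equilibrium.
Ka = x²/(C₀ − x); solving the quadratic gives x = 6.30 × 10^-3 M.
Fraction ionized = 6.30 × 10^-3 / 0.0368 = 0.1712 → 17.1%

17.1%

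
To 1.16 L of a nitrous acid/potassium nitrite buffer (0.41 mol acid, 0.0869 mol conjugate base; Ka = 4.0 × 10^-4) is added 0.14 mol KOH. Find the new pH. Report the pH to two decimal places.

pH = 3.32

After neutralization: n(HNO2) = 0.27 mol, n(NO2-) = 0.227 mol.
pKa = −log(4.0 × 10^-4) = 3.398
pH = pKa + log([A⁻]/[HA]) = 3.398 + log(0.227/0.27) = 3.398 -0.075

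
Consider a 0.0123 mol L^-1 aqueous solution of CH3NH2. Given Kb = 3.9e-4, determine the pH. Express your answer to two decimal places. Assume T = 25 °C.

pH = 11.30

CH3NH2 + H2O ⇌ CH3NH3+ + OH-
From the ICE table, Kb = x²/(0.0123 − x) = 3.9 × 10^-4.
x is not negligible relative to C₀; solve x² + 0.00039·x − 4.8e-06 = 0.
x = [−0.00039 + √(0.00039² + 1.92e-05)]/2 = 2.00 × 10^-3 M
pOH = 2.70, so pH = 14.00 − pOH = 11.30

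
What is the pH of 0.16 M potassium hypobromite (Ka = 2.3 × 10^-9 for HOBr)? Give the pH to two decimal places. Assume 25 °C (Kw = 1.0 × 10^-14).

OBr- is the conjugate base of the weak acid HOBr.
Kb = Kw/Ka = 1.0×10^-14 / 2.3 × 10^-9 = 4.35 × 10^-6
Kb = [OH-]²/(0.16 − [OH-]) = 4.35 × 10^-6
Neglecting [OH-] in the denominator: [OH-] = √(4.35 × 10^-6 × 0.16) = 8.34 × 10^-4 M
([OH-]/C₀ = 0.52% < 5%, so the approximation holds.)
pOH = 3.08, so pH = 14.00 − pOH = 10.92

pH = 10.92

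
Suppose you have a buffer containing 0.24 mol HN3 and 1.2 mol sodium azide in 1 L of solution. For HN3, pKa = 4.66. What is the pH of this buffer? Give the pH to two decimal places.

Using pH = pKa + log([base]/[acid]) with [base]/[acid] = 1.2/0.24:
pH = 4.66 + (+0.699) = 5.36

pH = 5.36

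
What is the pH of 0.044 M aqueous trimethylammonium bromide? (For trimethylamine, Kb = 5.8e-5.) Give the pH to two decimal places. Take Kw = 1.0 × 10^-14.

(CH3)3NH+ is the conjugate acid of the weak base (CH3)3N.
Ka = Kw/Kb = 1.0×10^-14 / 5.8 × 10^-5 = 1.72 × 10^-10
From the ICE table, Ka = [H+]²/(0.044 − [H+]) = 1.72 × 10^-10.
Assume [H+] ≪ 0.044: [H+] ≈ √(1.72 × 10^-10 × 0.044) = 2.75 × 10^-6 M
pH = −log(2.75 × 10^-6) = 5.56

pH = 5.56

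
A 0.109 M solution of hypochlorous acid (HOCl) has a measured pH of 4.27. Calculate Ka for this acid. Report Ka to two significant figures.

[H+] = 10^(-4.27) = 5.37 × 10^-5 M
At equilibrium [HA] = 0.109 − 5.37 × 10^-5 = 1.09 × 10^-1 M
Ka = [H+][A-]/[HA] = (5.37 × 10^-5)² / 1.09 × 10^-1 = 2.6 × 10^-8

Ka = 2.6 × 10^-8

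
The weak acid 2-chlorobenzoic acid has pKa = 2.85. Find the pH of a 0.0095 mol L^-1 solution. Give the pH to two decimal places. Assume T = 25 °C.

ClC6H4COOH ⇌ ClC6H4COO- + H+
Ka = 10^(−2.85) = 1.41 × 10^-3
From the ICE table, Ka = [H+]²/(0.0095 − [H+]) = 1.41 × 10^-3.
The 5% rule fails; solving [H+]² + Ka·[H+] − Ka·C₀ = 0 exactly:
[H+] = [−0.00141 + √(0.00141² + 5.36e-05)]/2 = 3.02 × 10^-3 M
pH = −log(3.02 × 10^-3) = 2.52

pH = 2.52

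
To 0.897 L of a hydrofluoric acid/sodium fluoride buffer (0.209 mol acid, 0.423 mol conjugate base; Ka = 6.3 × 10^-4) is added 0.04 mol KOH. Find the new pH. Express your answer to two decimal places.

After neutralization: n(HF) = 0.169 mol, n(F-) = 0.463 mol.
pKa = −log(6.3 × 10^-4) = 3.201
pH = pKa + log([A⁻]/[HA]) = 3.201 + log(0.463/0.169) = 3.201 +0.438

pH = 3.64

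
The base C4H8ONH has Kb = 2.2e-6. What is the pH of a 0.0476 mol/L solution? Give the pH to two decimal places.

pH = 10.51

C4H8ONH + H2O ⇌ C4H8ONH2+ + OH-
From the ICE table, Kb = x²/(0.0476 − x) = 2.2 × 10^-6.
Neglecting x in the denominator: x = √(2.2 × 10^-6 × 0.0476) = 3.24 × 10^-4 M
Check: 0.68% ionized — well under 5%, approximation valid.
pOH = 3.49, so pH = 14.00 − pOH = 10.51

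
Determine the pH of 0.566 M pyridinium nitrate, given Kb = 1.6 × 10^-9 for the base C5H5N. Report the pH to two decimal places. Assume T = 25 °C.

pH = 2.73

C5H5NH+ is the conjugate acid of the weak base C5H5N.
Ka = Kw/Kb = 1.0×10^-14 / 1.6 × 10^-9 = 6.25 × 10^-6
Ka = x²/(0.566 − x) = 6.25 × 10^-6
Since Ka ≪ C₀, x ≈ √(Ka·C₀) = 1.88 × 10^-3 M.
pH = −log[H+] = −log(1.88 × 10^-3) = 2.73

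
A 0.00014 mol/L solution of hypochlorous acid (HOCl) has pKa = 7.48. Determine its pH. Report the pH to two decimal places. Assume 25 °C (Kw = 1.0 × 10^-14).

HOCl ⇌ OCl- + H+
Ka = 10^(−7.48) = 3.31 × 10^-8
From the ICE table, Ka = x²/(0.00014 − x) = 3.31 × 10^-8.
Neglecting x in the denominator: x = √(3.31 × 10^-8 × 0.00014) = 2.15 × 10^-6 M
Check: 1.5% ionized — well under 5%, approximation valid.
pH = −log(2.15 × 10^-6) = 5.67

pH = 5.67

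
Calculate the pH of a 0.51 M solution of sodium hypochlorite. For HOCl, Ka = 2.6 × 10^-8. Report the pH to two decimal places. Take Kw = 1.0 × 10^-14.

pH = 10.65

OCl- is the conjugate base of the weak acid HOCl.
Kb = Kw/Ka = 1.0×10^-14 / 2.6 × 10^-8 = 3.85 × 10^-7
Kb = [OH-]²/(0.51 − [OH-]) = 3.85 × 10^-7
Since Kb ≪ C₀, [OH-] ≈ √(Kb·C₀) = 4.43 × 10^-4 M.
([OH-]/C₀ = 0.087% < 5%, so the approximation holds.)
pOH = 3.35, so pH = 14.00 − pOH = 10.65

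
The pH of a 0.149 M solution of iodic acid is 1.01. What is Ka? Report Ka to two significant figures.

[H+] = 10^(-1.01) = 9.77 × 10^-2 M
At equilibrium [HA] = 0.149 − 9.77 × 10^-2 = 5.13 × 10^-2 M
Ka = [H+][A-]/[HA] = (9.77 × 10^-2)² / 5.13 × 10^-2 = 1.9 × 10^-1

Ka = 1.9 × 10^-1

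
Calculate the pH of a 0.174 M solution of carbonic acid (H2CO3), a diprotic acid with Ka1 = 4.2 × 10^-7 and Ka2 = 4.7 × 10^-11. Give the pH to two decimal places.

Since Ka1 ≫ Ka2, the first ionization dominates [H+].
Ka1 = x²/(0.174 − x) = 4.2 × 10^-7
x ≈ √(4.2 × 10^-7 × 0.174) = 2.70 × 10^-4 M
pH = −log(2.70 × 10^-4) = 3.57

pH = 3.57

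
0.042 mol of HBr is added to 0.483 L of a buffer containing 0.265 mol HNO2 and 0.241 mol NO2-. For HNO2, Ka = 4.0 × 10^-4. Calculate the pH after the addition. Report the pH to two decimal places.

pH = 3.21

Added H+ converts NO2- to HNO2: HNO2 → 0.307 mol, NO2- → 0.199 mol.
pKa = −log(4.0 × 10^-4) = 3.398
pH = pKa + log([A⁻]/[HA]) = 3.398 + log(0.199/0.307) = 3.398 -0.188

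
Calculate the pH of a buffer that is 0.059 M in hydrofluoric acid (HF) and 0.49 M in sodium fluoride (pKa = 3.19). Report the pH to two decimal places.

pH = 4.11

Henderson–Hasselbalch: pH = pKa + log([F-]/[HF]) = 3.19 + log(0.49/0.059)
pH = 3.19 + (+0.919) = 4.11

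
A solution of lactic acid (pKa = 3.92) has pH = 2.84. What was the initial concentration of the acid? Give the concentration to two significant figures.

[H+] = 10^(-2.84) = 1.45 × 10^-3 M = x
Ka = 10^(−3.92) = 1.20 × 10^-4
Ka = x²/(C₀ − x) ⇒ C₀ = x + x²/Ka
C₀ = 1.45 × 10^-3 + (1.45 × 10^-3)²/(1.20 × 10^-4) = 1.90 × 10^-2 M

C₀ = 1.9 × 10^-2 M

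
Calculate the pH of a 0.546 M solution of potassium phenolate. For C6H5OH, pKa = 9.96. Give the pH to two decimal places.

pH = 11.85

C6H5O- is the conjugate base of the weak acid C6H5OH.
Ka = 10^(−9.96) = 1.10 × 10^-10
Kb = Kw/Ka = 1.0×10^-14 / 1.10 × 10^-10 = 9.09 × 10^-5
Kb = [OH-]²/(0.546 − [OH-]) = 9.09 × 10^-5
Assume [OH-] ≪ 0.546: [OH-] ≈ √(9.09 × 10^-5 × 0.546) = 7.04 × 10^-3 M
([OH-]/C₀ = 1.3% < 5%, so the approximation holds.)
pOH = 2.15, so pH = 14.00 − pOH = 11.85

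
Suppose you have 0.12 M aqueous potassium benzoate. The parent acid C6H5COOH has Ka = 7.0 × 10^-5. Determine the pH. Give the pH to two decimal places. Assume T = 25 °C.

pH = 8.62

C6H5COO- is the conjugate base of the weak acid C6H5COOH.
Kb = Kw/Ka = 1.0×10^-14 / 7.0 × 10^-5 = 1.43 × 10^-10
From the ICE table, Kb = [OH-]²/(0.12 − [OH-]) = 1.43 × 10^-10.
Since Kb ≪ C₀, [OH-] ≈ √(Kb·C₀) = 4.14 × 10^-6 M.
([OH-]/C₀ = 0.0035% < 5%, so the approximation holds.)
pOH = −log(4.14 × 10^-6) = 5.38; pH = 14.00 − 5.38 = 8.62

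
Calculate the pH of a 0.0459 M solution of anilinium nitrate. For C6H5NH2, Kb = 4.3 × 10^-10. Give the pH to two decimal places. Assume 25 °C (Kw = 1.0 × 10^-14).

pH = 2.99

C6H5NH3+ is the conjugate acid of the weak base C6H5NH2.
Ka = Kw/Kb = 1.0×10^-14 / 4.3 × 10^-10 = 2.33 × 10^-5
Ka = [H+]²/(0.0459 − [H+]) = 2.33 × 10^-5
Assume [H+] ≪ 0.0459: [H+] ≈ √(2.33 × 10^-5 × 0.0459) = 1.03 × 10^-3 M
pH = −log(1.03 × 10^-3) = 2.99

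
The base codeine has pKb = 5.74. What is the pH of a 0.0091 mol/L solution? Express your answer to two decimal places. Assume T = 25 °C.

C18H21NO3 + H2O ⇌ C18H22NO3+ + OH-
Kb = 10^(−5.74) = 1.82 × 10^-6
Kb = x²/(0.0091 − x) = 1.82 × 10^-6
Neglecting x in the denominator: x = √(1.82 × 10^-6 × 0.0091) = 1.29 × 10^-4 M
pOH = −log(1.29 × 10^-4) = 3.89; pH = 14.00 − 3.89 = 10.11

pH = 10.11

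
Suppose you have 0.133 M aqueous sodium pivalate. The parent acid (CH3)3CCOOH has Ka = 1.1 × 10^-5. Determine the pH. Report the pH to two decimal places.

pH = 9.04

(CH3)3CCOO- is the conjugate base of the weak acid (CH3)3CCOOH.
Kb = Kw/Ka = 1.0×10^-14 / 1.1 × 10^-5 = 9.09 × 10^-10
Let x = [OH-] at equilibrium. Kb = x²/(0.133 − x).
Since Kb ≪ C₀, x ≈ √(Kb·C₀) = 1.10 × 10^-5 M.
pOH = −log(1.10 × 10^-5) = 4.96; pH = 14.00 − 4.96 = 9.04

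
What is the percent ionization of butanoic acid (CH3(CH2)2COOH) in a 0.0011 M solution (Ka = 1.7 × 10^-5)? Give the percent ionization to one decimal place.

CH3(CH2)2COOH ⇌ CH3(CH2)2COO- + H+; let x = [H+] at equilibrium.
Solve x² + 1.7e-05x − 1.87e-08 = 0 → x = 1.29 × 10^-4 M
Fraction ionized = 1.29 × 10^-4 / 0.0011 = 0.1173 → 11.7%

11.7%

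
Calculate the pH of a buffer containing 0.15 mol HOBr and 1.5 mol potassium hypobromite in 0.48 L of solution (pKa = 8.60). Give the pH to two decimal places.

pH = 9.60

Henderson–Hasselbalch: pH = pKa + log([OBr-]/[HOBr]) = 8.60 + log(1.5/0.15)
pH = 8.60 + (+1.000) = 9.60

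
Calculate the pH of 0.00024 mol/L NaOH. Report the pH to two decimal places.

pH = 10.38

NaOH is a strong base; [OH-] = 0.00024 M.
pOH = -log(0.00024) = 3.62
pH = 14.00 - 3.62 = 10.38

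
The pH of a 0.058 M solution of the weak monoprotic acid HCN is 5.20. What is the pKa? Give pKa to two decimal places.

pKa = 9.16

[H+] = 10^(-5.20) = 6.31 × 10^-6 M
At equilibrium [HA] = 0.058 − 6.31 × 10^-6 = 5.80 × 10^-2 M
Ka = [H+][A-]/[HA] = (6.31 × 10^-6)² / 5.80 × 10^-2 = 6.86 × 10^-10
pKa = -log(6.86 × 10^-10) = 9.16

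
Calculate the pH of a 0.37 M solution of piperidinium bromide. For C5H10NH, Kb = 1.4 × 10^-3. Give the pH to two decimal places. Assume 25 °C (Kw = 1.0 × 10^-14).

C5H10NH2+ is the conjugate acid of the weak base C5H10NH.
Ka = Kw/Kb = 1.0×10^-14 / 1.4 × 10^-3 = 7.14 × 10^-12
Ka = [H+]²/(0.37 − [H+]) = 7.14 × 10^-12
Assume [H+] ≪ 0.37: [H+] ≈ √(7.14 × 10^-12 × 0.37) = 1.63 × 10^-6 M
pH = −log[H+] = −log(1.63 × 10^-6) = 5.79

pH = 5.79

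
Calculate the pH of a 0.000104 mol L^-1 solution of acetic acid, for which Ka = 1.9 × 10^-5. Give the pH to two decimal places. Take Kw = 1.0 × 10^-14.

pH = 4.44

CH3COOH ⇌ CH3COO- + H+
Ka = [H+]²/(0.000104 − [H+]) = 1.9 × 10^-5
[H+] is not negligible relative to C₀; solve [H+]² + 1.9e-05·[H+] − 1.98e-09 = 0.
[H+] = (−Ka + √(Ka² + 4·Ka·C₀))/2 = 3.60 × 10^-5 M
pH = −log[H+] = −log(3.60 × 10^-5) = 4.44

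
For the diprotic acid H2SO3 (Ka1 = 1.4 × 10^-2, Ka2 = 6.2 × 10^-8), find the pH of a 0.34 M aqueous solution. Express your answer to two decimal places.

pH = 1.21

Since Ka1 ≫ Ka2, the first ionization dominates [H+].
Ka1 = x²/(0.34 − x) = 1.4 × 10^-2
Solving the quadratic: x = (−Ka1 + √(Ka1² + 4·Ka1·C₀))/2 = 6.23 × 10^-2 M
pH = −log(6.23 × 10^-2) = 1.21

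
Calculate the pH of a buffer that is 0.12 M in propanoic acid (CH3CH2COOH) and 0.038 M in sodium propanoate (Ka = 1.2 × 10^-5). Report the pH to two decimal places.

pKa = −log(1.2 × 10^-5) = 4.921
pH = pKa + log([A⁻]/[HA]) = 4.921 + log(0.038/0.12)
pH = 4.921 + (-0.499) = 4.42

pH = 4.42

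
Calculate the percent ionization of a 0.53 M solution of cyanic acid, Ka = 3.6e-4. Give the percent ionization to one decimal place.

2.6%

HOCN ⇌ OCN- + H+; let x = [H+] at equilibrium.
x ≈ √(Ka·C₀) = √(3.6 × 10^-4 × 0.53) = 1.38 × 10^-2 M
Fraction ionized = 1.38 × 10^-2 / 0.53 = 0.0260 → 2.6%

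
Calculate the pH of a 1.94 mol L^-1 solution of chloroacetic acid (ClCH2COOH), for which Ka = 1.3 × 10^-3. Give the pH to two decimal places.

ClCH2COOH ⇌ ClCH2COO- + H+
Ka = [H+]²/(1.94 − [H+]) = 1.3 × 10^-3
Since Ka ≪ C₀, [H+] ≈ √(Ka·C₀) = 5.02 × 10^-2 M.
Check: 2.6% ionized — well under 5%, approximation valid.
pH = −log[H+] = −log(5.02 × 10^-2) = 1.30

pH = 1.30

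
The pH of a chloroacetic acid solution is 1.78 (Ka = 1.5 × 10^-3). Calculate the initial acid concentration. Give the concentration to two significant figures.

[H+] = 10^(-1.78) = 1.66 × 10^-2 M = x
Ka = x²/(C₀ − x) ⇒ C₀ = x + x²/Ka
C₀ = 1.66 × 10^-2 + (1.66 × 10^-2)²/(1.5 × 10^-3) = 2.00 × 10^-1 M

C₀ = 2.0 × 10^-1 M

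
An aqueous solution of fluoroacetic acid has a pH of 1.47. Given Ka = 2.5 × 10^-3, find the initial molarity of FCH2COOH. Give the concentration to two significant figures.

C₀ = 4.9 × 10^-1 M

[H+] = 10^(-1.47) = 3.39 × 10^-2 M = x
Ka = x²/(C₀ − x) ⇒ C₀ = x + x²/Ka
C₀ = 3.39 × 10^-2 + (3.39 × 10^-2)²/(2.5 × 10^-3) = 4.94 × 10^-1 M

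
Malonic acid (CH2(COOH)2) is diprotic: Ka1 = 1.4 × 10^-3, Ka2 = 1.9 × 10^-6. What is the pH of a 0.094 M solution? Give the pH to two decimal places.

Since Ka1 ≫ Ka2, the first ionization dominates [H+].
Ka1 = x²/(0.094 − x) = 1.4 × 10^-3
Solving the quadratic: x = (−Ka1 + √(Ka1² + 4·Ka1·C₀))/2 = 1.08 × 10^-2 M
pH = −log(1.08 × 10^-2) = 1.97

pH = 1.97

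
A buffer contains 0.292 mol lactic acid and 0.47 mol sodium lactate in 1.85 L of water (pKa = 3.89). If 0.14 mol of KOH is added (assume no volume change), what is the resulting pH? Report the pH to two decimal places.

pH = 4.49

After neutralization: n(CH3CH(OH)COOH) = 0.152 mol, n(CH3CH(OH)COO-) = 0.61 mol.
pH = pKa + log([A⁻]/[HA]) = 3.89 + log(0.61/0.152) = 3.89 +0.603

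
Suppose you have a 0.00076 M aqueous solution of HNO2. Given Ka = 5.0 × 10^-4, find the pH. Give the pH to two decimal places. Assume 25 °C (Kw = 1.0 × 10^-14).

HNO2 ⇌ NO2- + H+
From the ICE table, Ka = [H+]²/(0.00076 − [H+]) = 5.0 × 10^-4.
[H+] is not negligible relative to C₀; solve [H+]² + 0.0005·[H+] − 3.8e-07 = 0.
[H+] = [−0.0005 + √(0.0005² + 1.52e-06)]/2 = 4.15 × 10^-4 M
pH = −log[H+] = −log(4.15 × 10^-4) = 3.38

pH = 3.38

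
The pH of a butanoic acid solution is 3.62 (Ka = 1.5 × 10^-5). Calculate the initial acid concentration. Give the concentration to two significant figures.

C₀ = 4.1 × 10^-3 M

[H+] = 10^(-3.62) = 2.40 × 10^-4 M = x
Ka = x²/(C₀ − x) ⇒ C₀ = x + x²/Ka
C₀ = 2.40 × 10^-4 + (2.40 × 10^-4)²/(1.5 × 10^-5) = 4.08 × 10^-3 M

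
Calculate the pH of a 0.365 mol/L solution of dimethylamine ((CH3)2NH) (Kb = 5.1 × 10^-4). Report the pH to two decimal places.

(CH3)2NH + H2O ⇌ (CH3)2NH2+ + OH-
Kb = [OH-]²/(0.365 − [OH-]) = 5.1 × 10^-4
Neglecting [OH-] in the denominator: [OH-] = √(5.1 × 10^-4 × 0.365) = 1.36 × 10^-2 M
([OH-]/C₀ = 3.7% < 5%, so the approximation holds.)
pOH = 1.87, so pH = 14.00 − pOH = 12.13

pH = 12.13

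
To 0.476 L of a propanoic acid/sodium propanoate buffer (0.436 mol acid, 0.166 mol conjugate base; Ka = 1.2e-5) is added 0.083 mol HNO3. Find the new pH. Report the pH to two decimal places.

Added H+ converts CH3CH2COO- to CH3CH2COOH: CH3CH2COOH → 0.519 mol, CH3CH2COO- → 0.083 mol.
pKa = −log(1.2 × 10^-5) = 4.921
pH = pKa + log(n_CH3CH2COO-/n_CH3CH2COOH) = 4.921 + log(0.083/0.519) = 4.921 + (-0.796)

pH = 4.12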